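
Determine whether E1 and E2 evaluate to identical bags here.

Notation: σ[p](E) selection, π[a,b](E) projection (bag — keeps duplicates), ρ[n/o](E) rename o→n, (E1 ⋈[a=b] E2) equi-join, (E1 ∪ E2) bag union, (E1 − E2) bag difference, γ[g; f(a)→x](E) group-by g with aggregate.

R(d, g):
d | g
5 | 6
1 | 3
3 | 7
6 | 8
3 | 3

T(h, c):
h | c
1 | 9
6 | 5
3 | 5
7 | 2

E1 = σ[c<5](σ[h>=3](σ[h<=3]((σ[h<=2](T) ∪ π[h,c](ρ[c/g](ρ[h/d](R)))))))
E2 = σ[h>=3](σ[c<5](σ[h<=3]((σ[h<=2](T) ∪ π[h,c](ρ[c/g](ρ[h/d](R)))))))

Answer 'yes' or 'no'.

E1 stepwise |·|:
  T → 4
  σ[h<=2](T) → 1
  R → 5
  ρ[h/d](R) → 5
  ρ[c/g](ρ[h/d](R)) → 5
  π[h,c](ρ[c/g](ρ[h/d](R))) → 5
  (σ[h<=2](T) ∪ π[h,c](ρ[c/g](ρ[h/d](R)))) → 6
  σ[h<=3]((σ[h<=2](T) ∪ π[h,c](ρ[c/g](ρ[h/d](R))))) → 4
  σ[h>=3](σ[h<=3]((σ[h<=2](T) ∪ π[h,c](ρ[c/g](ρ[h/d](R)))))) → 2
  σ[c<5](σ[h>=3](σ[h<=3]((σ[h<=2](T) ∪ π[h,c](ρ[c/g](ρ[h/d](R))))))) → 1
E2 stepwise |·|:
  T → 4
  σ[h<=2](T) → 1
  R → 5
  ρ[h/d](R) → 5
  ρ[c/g](ρ[h/d](R)) → 5
  π[h,c](ρ[c/g](ρ[h/d](R))) → 5
  (σ[h<=2](T) ∪ π[h,c](ρ[c/g](ρ[h/d](R)))) → 6
  σ[h<=3]((σ[h<=2](T) ∪ π[h,c](ρ[c/g](ρ[h/d](R))))) → 4
  σ[c<5](σ[h<=3]((σ[h<=2](T) ∪ π[h,c](ρ[c/g](ρ[h/d](R)))))) → 2
  σ[h>=3](σ[c<5](σ[h<=3]((σ[h<=2](T) ∪ π[h,c](ρ[c/g](ρ[h/d](R))))))) → 1

E1 and E2 produce the same multiset:
h | c
3 | 3

yes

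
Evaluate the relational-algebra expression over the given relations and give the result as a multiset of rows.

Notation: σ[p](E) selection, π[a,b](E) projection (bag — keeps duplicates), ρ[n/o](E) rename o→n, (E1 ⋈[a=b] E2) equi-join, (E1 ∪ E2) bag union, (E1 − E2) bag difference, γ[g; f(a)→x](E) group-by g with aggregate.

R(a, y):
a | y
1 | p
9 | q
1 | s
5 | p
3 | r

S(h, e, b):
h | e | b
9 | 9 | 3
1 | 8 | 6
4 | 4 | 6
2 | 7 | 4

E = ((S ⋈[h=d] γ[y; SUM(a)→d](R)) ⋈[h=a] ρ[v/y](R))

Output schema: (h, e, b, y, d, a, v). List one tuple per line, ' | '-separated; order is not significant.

Stepwise |·|:
  S → 4
  R → 5
  γ[y; SUM(a)→d](R) → 4
  (S ⋈[h=d] γ[y; SUM(a)→d](R)) → 2
  R → 5
  ρ[v/y](R) → 5
  ((S ⋈[h=d] γ[y; SUM(a)→d](R)) ⋈[h=a] ρ[v/y](R)) → 3

== RESULT ==
h | e | b | y | d | a | v
1 | 8 | 6 | s | 1 | 1 | p
1 | 8 | 6 | s | 1 | 1 | s
9 | 9 | 3 | q | 9 | 9 | q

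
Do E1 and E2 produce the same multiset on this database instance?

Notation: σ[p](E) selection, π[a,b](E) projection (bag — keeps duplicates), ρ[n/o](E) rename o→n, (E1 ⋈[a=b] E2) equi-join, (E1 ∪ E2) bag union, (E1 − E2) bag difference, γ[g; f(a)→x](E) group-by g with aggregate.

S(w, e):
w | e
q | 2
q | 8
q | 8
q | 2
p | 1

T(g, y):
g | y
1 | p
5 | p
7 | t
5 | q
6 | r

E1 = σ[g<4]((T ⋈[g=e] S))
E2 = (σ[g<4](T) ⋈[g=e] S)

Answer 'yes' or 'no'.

E1 row counts bottom-up:
  T → 5
  S → 5
  (T ⋈[g=e] S) → 1
  σ[g<4]((T ⋈[g=e] S)) → 1
E2 row counts bottom-up:
  T → 5
  σ[g<4](T) → 1
  S → 5
  (σ[g<4](T) ⋈[g=e] S) → 1

E1 and E2 produce the same multiset:
g | y | w | e
1 | p | p | 1

yes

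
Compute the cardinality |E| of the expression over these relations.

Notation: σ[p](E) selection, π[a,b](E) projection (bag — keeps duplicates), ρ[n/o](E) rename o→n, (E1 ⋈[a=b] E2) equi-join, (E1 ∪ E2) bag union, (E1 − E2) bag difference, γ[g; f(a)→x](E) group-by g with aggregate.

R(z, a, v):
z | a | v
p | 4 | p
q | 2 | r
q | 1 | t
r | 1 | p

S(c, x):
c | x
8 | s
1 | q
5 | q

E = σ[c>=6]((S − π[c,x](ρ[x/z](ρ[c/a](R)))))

Row counts bottom-up:
  S → 3
  R → 4
  ρ[c/a](R) → 4
  ρ[x/z](ρ[c/a](R)) → 4
  π[c,x](ρ[x/z](ρ[c/a](R))) → 4
  (S − π[c,x](ρ[x/z](ρ[c/a](R)))) → 2
  σ[c>=6]((S − π[c,x](ρ[x/z](ρ[c/a](R))))) → 1

|E| = 1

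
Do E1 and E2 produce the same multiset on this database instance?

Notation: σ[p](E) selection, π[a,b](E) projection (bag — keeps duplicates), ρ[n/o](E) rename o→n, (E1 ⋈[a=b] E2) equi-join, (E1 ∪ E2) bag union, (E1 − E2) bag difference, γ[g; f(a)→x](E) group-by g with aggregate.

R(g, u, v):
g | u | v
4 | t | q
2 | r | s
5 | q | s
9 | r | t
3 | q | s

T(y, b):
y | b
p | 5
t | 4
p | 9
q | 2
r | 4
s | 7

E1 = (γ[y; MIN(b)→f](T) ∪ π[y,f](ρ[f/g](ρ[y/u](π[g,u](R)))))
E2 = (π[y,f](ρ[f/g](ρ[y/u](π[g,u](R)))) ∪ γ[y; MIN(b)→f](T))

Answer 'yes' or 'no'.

E1 row counts bottom-up:
  T → 6
  γ[y; MIN(b)→f](T) → 5
  R → 5
  π[g,u](R) → 5
  ρ[y/u](π[g,u](R)) → 5
  ρ[f/g](ρ[y/u](π[g,u](R))) → 5
  π[y,f](ρ[f/g](ρ[y/u](π[g,u](R)))) → 5
  (γ[y; MIN(b)→f](T) ∪ π[y,f](ρ[f/g](ρ[y/u](π[g,u](R))))) → 10
E2 row counts bottom-up:
  R → 5
  π[g,u](R) → 5
  ρ[y/u](π[g,u](R)) → 5
  ρ[f/g](ρ[y/u](π[g,u](R))) → 5
  π[y,f](ρ[f/g](ρ[y/u](π[g,u](R)))) → 5
  T → 6
  γ[y; MIN(b)→f](T) → 5
  (π[y,f](ρ[f/g](ρ[y/u](π[g,u](R)))) ∪ γ[y; MIN(b)→f](T)) → 10

E1 and E2 produce the same multiset:
y | f
p | 5
q | 2
q | 3
q | 5
r | 2
r | 4
r | 9
s | 7
t | 4
t | 4

yes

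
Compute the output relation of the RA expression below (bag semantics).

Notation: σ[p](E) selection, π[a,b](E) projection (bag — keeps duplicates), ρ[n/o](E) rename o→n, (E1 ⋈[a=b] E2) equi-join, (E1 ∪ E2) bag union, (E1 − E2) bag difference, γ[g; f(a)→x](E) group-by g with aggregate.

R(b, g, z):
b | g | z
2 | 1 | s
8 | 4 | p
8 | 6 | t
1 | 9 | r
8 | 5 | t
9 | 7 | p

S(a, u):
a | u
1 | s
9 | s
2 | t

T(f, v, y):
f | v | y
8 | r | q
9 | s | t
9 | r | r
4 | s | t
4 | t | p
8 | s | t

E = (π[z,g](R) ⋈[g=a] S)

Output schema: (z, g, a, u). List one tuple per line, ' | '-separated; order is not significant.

Per-node cardinality:
  R → 6
  π[z,g](R) → 6
  S → 3
  (π[z,g](R) ⋈[g=a] S) → 2

== RESULT ==
z | g | a | u
r | 9 | 9 | s
s | 1 | 1 | s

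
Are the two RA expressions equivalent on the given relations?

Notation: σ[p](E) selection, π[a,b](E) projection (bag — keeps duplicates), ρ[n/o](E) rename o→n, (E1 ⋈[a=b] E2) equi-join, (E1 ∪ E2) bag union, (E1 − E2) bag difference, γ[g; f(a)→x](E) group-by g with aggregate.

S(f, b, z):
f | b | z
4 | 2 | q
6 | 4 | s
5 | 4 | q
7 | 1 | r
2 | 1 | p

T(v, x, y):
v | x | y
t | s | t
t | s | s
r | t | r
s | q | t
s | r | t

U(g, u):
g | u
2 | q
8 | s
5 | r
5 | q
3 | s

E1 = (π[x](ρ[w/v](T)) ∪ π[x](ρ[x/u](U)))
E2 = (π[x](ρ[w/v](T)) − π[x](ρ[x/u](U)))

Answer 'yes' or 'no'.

E1 subexpression sizes:
  T → 5
  ρ[w/v](T) → 5
  π[x](ρ[w/v](T)) → 5
  U → 5
  ρ[x/u](U) → 5
  π[x](ρ[x/u](U)) → 5
  (π[x](ρ[w/v](T)) ∪ π[x](ρ[x/u](U))) → 10
E2 subexpression sizes:
  T → 5
  ρ[w/v](T) → 5
  π[x](ρ[w/v](T)) → 5
  U → 5
  ρ[x/u](U) → 5
  π[x](ρ[x/u](U)) → 5
  (π[x](ρ[w/v](T)) − π[x](ρ[x/u](U))) → 1

E1 result:
x
q
q
q
r
r
s
s
s
s
t
E2 result:
x
t
Witness: ('q',) appears 3× in E1 but 0× in E2.

no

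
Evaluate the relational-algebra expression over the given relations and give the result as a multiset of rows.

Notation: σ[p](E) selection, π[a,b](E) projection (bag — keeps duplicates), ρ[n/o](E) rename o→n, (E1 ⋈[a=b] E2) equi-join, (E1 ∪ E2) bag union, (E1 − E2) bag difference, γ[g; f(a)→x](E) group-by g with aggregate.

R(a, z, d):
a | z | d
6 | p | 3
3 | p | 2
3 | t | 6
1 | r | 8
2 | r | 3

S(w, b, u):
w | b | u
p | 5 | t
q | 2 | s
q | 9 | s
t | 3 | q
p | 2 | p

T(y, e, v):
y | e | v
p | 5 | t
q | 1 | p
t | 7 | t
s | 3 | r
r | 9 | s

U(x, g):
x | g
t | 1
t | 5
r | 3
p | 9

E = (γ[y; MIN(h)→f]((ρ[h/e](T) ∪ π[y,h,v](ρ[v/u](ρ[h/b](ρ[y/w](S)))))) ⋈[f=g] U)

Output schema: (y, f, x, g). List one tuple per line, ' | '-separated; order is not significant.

Row counts bottom-up:
  T → 5
  ρ[h/e](T) → 5
  S → 5
  ρ[y/w](S) → 5
  ρ[h/b](ρ[y/w](S)) → 5
  ρ[v/u](ρ[h/b](ρ[y/w](S))) → 5
  π[y,h,v](ρ[v/u](ρ[h/b](ρ[y/w](S)))) → 5
  (ρ[h/e](T) ∪ π[y,h,v](ρ[v/u](ρ[h/b](ρ[y/w](S))))) → 10
  γ[y; MIN(h)→f]((ρ[h/e](T) ∪ π[y,h,v](ρ[v/u](ρ[h/b](ρ[y/w](S)))))) → 5
  U → 4
  (γ[y; MIN(h)→f]((ρ[h/e](T) ∪ π[y,h,v](ρ[v/u](ρ[h/b](ρ[y/w](S)))))) ⋈[f=g] U) → 4

== RESULT ==
y | f | x | g
q | 1 | t | 1
r | 9 | p | 9
s | 3 | r | 3
t | 3 | r | 3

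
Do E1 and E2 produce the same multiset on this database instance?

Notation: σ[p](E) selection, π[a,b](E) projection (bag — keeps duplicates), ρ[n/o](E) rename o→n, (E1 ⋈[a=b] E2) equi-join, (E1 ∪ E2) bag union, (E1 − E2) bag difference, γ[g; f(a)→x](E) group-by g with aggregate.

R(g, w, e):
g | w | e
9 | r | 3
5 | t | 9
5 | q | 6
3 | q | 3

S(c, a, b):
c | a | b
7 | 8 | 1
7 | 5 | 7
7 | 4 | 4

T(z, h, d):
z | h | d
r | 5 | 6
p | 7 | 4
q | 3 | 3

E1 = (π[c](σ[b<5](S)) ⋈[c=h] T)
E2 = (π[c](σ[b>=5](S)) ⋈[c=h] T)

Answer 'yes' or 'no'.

E1 per-node cardinality:
  S → 3
  σ[b<5](S) → 2
  π[c](σ[b<5](S)) → 2
  T → 3
  (π[c](σ[b<5](S)) ⋈[c=h] T) → 2
E2 per-node cardinality:
  S → 3
  σ[b>=5](S) → 1
  π[c](σ[b>=5](S)) → 1
  T → 3
  (π[c](σ[b>=5](S)) ⋈[c=h] T) → 1

E1 result:
c | z | h | d
7 | p | 7 | 4
7 | p | 7 | 4
E2 result:
c | z | h | d
7 | p | 7 | 4
Witness: (7, 'p', 7, 4) appears 2× in E1 but 1× in E2.

no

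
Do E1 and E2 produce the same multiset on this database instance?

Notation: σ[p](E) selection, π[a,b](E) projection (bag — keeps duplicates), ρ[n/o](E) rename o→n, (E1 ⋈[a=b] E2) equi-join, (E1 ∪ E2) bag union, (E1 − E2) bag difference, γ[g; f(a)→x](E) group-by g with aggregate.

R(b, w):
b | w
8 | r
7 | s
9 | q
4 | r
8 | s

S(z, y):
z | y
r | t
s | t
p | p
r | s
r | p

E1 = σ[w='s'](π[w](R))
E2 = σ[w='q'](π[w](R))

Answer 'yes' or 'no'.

E1 stepwise |·|:
  R → 5
  π[w](R) → 5
  σ[w='s'](π[w](R)) → 2
E2 stepwise |·|:
  R → 5
  π[w](R) → 5
  σ[w='q'](π[w](R)) → 1

E1 result:
w
s
s
E2 result:
w
q
Witness: ('q',) appears 0× in E1 but 1× in E2.

no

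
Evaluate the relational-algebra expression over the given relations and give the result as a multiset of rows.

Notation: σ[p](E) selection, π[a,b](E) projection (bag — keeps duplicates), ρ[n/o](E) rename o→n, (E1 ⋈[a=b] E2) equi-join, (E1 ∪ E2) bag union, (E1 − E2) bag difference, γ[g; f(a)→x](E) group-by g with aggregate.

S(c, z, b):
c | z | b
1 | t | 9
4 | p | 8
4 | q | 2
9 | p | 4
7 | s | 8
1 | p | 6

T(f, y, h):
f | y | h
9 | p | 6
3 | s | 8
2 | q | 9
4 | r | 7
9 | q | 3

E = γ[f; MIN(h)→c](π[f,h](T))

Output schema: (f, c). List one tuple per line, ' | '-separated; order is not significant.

Row counts bottom-up:
  T → 5
  π[f,h](T) → 5
  γ[f; MIN(h)→c](π[f,h](T)) → 4

== RESULT ==
f | c
2 | 9
3 | 8
4 | 7
9 | 3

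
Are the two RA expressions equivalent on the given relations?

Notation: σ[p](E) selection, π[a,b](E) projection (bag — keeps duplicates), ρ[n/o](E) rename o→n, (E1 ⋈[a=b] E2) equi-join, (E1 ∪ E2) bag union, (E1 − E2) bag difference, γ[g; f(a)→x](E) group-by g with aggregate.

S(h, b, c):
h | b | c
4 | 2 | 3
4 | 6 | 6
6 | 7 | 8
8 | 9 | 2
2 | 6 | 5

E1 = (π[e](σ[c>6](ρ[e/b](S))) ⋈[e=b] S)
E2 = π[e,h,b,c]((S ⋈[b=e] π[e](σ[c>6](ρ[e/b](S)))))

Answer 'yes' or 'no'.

E1 subexpression sizes:
  S → 5
  ρ[e/b](S) → 5
  σ[c>6](ρ[e/b](S)) → 1
  π[e](σ[c>6](ρ[e/b](S))) → 1
  S → 5
  (π[e](σ[c>6](ρ[e/b](S))) ⋈[e=b] S) → 1
E2 subexpression sizes:
  S → 5
  S → 5
  ρ[e/b](S) → 5
  σ[c>6](ρ[e/b](S)) → 1
  π[e](σ[c>6](ρ[e/b](S))) → 1
  (S ⋈[b=e] π[e](σ[c>6](ρ[e/b](S)))) → 1
  π[e,h,b,c]((S ⋈[b=e] π[e](σ[c>6](ρ[e/b](S))))) → 1

E1 and E2 produce the same multiset:
e | h | b | c
7 | 6 | 7 | 8

yes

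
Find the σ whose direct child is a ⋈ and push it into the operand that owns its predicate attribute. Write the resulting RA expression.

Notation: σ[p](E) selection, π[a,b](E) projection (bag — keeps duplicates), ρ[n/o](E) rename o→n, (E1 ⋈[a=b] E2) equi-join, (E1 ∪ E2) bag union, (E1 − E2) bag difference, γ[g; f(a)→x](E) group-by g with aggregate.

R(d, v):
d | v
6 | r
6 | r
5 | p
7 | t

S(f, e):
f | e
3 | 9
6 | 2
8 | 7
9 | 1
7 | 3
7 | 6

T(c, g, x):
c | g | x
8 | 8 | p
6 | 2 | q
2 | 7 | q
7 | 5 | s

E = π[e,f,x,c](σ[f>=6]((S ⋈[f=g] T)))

σ filters on f, owned by the left side.
E' = π[e,f,x,c]((σ[f>=6](S) ⋈[f=g] T))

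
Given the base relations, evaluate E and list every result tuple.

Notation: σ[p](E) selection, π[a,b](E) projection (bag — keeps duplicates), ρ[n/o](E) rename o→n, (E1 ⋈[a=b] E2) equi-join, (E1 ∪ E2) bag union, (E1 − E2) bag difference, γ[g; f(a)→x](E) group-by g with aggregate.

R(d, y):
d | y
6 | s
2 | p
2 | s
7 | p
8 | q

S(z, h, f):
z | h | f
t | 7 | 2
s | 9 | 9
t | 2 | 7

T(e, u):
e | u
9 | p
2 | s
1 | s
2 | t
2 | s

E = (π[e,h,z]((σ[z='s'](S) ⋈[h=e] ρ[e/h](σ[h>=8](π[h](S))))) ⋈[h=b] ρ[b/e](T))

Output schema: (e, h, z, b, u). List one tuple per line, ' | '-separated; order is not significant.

Stepwise |·|:
  S → 3
  σ[z='s'](S) → 1
  S → 3
  π[h](S) → 3
  σ[h>=8](π[h](S)) → 1
  ρ[e/h](σ[h>=8](π[h](S))) → 1
  (σ[z='s'](S) ⋈[h=e] ρ[e/h](σ[h>=8](π[h](S)))) → 1
  π[e,h,z]((σ[z='s'](S) ⋈[h=e] ρ[e/h](σ[h>=8](π[h](S))))) → 1
  T → 5
  ρ[b/e](T) → 5
  (π[e,h,z]((σ[z='s'](S) ⋈[h=e] ρ[e/h](σ[h>=8](π[h](S))))) ⋈[h=b] ρ[b/e](T)) → 1

== RESULT ==
e | h | z | b | u
9 | 9 | s | 9 | p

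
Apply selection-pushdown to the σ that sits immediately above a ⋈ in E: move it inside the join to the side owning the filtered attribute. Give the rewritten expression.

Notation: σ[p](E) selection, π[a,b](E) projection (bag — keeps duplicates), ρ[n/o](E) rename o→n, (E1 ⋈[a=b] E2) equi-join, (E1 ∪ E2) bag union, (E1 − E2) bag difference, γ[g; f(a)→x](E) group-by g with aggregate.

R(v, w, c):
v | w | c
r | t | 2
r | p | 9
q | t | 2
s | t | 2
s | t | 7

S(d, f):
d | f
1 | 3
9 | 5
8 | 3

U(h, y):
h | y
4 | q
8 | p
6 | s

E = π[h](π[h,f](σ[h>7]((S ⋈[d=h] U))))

σ filters on h, owned by the right side.
E' = π[h](π[h,f]((S ⋈[d=h] σ[h>7](U))))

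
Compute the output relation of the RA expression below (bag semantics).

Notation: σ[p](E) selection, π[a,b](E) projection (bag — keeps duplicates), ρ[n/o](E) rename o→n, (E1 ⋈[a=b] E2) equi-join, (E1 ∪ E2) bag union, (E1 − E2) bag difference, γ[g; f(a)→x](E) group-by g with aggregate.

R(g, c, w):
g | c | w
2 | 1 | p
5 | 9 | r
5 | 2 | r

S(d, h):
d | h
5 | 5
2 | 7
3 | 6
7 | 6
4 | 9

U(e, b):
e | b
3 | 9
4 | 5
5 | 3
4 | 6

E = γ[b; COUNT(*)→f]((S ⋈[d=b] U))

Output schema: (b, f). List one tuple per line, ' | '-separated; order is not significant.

Per-node cardinality:
  S → 5
  U → 4
  (S ⋈[d=b] U) → 2
  γ[b; COUNT(*)→f]((S ⋈[d=b] U)) → 2

== RESULT ==
b | f
3 | 1
5 | 1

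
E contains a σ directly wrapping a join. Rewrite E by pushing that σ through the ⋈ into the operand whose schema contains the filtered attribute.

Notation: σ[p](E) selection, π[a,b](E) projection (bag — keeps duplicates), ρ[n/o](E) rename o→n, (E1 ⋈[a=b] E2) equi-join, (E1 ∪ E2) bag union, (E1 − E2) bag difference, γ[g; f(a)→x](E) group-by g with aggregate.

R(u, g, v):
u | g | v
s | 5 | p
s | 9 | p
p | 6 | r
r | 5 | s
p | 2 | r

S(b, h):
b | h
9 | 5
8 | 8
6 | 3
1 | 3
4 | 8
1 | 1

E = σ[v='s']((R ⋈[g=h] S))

σ filters on v, owned by the left side.
E' = (σ[v='s'](R) ⋈[g=h] S)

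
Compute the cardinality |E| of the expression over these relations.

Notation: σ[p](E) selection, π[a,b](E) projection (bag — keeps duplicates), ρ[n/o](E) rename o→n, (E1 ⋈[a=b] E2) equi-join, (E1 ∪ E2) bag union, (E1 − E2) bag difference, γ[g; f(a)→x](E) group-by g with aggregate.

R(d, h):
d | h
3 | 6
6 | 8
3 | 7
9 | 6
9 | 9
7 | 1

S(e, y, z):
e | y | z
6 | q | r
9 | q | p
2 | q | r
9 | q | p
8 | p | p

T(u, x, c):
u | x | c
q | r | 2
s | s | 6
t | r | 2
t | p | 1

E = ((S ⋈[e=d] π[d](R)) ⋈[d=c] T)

Subexpression sizes:
  S → 5
  R → 6
  π[d](R) → 6
  (S ⋈[e=d] π[d](R)) → 5
  T → 4
  ((S ⋈[e=d] π[d](R)) ⋈[d=c] T) → 1

|E| = 1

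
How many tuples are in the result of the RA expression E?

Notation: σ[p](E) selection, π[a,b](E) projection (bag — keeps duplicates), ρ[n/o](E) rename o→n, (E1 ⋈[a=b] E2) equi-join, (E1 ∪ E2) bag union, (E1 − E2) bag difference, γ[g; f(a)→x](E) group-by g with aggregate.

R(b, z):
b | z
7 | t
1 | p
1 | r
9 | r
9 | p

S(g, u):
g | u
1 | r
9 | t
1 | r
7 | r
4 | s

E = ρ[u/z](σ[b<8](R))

Subexpression sizes:
  R → 5
  σ[b<8](R) → 3
  ρ[u/z](σ[b<8](R)) → 3

|E| = 3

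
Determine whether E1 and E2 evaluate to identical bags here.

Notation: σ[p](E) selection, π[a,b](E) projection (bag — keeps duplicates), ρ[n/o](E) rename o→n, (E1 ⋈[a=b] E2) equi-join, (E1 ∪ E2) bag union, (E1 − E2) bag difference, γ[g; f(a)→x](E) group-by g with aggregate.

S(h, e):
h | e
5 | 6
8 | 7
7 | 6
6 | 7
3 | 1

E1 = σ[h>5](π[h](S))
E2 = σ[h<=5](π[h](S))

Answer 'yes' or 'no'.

E1 row counts bottom-up:
  S → 5
  π[h](S) → 5
  σ[h>5](π[h](S)) → 3
E2 row counts bottom-up:
  S → 5
  π[h](S) → 5
  σ[h<=5](π[h](S)) → 2

E1 result:
h
6
7
8
E2 result:
h
3
5
Witness: (6,) appears 1× in E1 but 0× in E2.

no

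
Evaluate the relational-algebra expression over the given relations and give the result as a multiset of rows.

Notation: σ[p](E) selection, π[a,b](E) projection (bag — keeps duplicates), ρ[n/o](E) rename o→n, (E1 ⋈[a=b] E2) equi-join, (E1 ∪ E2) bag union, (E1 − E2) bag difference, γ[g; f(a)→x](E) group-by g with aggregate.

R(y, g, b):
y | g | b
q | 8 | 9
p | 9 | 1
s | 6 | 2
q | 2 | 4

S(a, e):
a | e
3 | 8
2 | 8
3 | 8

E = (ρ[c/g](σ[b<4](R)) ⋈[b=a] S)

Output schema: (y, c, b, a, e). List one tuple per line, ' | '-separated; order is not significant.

Subexpression sizes:
  R → 4
  σ[b<4](R) → 2
  ρ[c/g](σ[b<4](R)) → 2
  S → 3
  (ρ[c/g](σ[b<4](R)) ⋈[b=a] S) → 1

== RESULT ==
y | c | b | a | e
s | 6 | 2 | 2 | 8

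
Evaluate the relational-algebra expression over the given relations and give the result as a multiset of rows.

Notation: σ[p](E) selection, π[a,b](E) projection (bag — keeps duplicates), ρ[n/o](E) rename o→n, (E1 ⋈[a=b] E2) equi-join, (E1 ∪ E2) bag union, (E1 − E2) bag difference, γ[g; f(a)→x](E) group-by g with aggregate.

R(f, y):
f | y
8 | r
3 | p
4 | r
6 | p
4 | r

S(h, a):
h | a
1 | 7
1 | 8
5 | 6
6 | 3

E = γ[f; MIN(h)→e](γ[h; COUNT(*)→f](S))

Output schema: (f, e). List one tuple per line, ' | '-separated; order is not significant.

Subexpression sizes:
  S → 4
  γ[h; COUNT(*)→f](S) → 3
  γ[f; MIN(h)→e](γ[h; COUNT(*)→f](S)) → 2

== RESULT ==
f | e
1 | 5
2 | 1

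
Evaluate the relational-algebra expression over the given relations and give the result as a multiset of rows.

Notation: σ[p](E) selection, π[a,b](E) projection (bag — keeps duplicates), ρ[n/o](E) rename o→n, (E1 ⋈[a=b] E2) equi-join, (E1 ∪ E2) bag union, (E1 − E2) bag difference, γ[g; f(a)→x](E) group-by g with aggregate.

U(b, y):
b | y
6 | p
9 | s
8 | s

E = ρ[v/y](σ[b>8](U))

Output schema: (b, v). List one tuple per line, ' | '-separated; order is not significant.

Subexpression sizes:
  U → 3
  σ[b>8](U) → 1
  ρ[v/y](σ[b>8](U)) → 1

== RESULT ==
b | v
9 | s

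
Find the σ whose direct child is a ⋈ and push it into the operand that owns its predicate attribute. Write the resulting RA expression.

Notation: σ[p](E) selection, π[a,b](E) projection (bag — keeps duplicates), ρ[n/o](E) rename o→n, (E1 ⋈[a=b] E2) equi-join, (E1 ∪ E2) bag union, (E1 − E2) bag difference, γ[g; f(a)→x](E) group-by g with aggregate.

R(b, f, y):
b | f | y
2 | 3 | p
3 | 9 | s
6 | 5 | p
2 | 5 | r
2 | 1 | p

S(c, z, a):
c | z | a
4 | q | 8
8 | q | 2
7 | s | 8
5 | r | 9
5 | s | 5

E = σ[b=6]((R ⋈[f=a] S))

σ filters on b, owned by the left side.
E' = (σ[b=6](R) ⋈[f=a] S)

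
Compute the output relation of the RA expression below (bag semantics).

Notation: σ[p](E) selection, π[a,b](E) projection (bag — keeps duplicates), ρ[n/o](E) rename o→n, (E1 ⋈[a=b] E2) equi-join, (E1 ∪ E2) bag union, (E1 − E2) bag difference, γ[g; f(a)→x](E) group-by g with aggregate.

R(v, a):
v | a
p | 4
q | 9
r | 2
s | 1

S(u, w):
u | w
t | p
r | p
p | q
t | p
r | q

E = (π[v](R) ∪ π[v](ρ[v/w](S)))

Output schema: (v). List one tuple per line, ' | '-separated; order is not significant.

Subexpression sizes:
  R → 4
  π[v](R) → 4
  S → 5
  ρ[v/w](S) → 5
  π[v](ρ[v/w](S)) → 5
  (π[v](R) ∪ π[v](ρ[v/w](S))) → 9

== RESULT ==
v
p
p
p
p
q
q
q
r
s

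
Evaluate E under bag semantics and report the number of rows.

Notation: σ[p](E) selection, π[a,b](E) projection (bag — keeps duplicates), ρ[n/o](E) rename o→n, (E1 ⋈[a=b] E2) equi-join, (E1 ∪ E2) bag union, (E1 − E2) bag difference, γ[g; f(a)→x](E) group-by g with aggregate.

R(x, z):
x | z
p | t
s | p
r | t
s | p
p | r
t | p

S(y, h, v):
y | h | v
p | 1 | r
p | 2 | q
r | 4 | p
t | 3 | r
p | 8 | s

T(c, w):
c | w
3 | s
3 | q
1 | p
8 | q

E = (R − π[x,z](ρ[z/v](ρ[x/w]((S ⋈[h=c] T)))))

Stepwise |·|:
  R → 6
  S → 5
  T → 4
  (S ⋈[h=c] T) → 4
  ρ[x/w]((S ⋈[h=c] T)) → 4
  ρ[z/v](ρ[x/w]((S ⋈[h=c] T))) → 4
  π[x,z](ρ[z/v](ρ[x/w]((S ⋈[h=c] T)))) → 4
  (R − π[x,z](ρ[z/v](ρ[x/w]((S ⋈[h=c] T))))) → 5

|E| = 5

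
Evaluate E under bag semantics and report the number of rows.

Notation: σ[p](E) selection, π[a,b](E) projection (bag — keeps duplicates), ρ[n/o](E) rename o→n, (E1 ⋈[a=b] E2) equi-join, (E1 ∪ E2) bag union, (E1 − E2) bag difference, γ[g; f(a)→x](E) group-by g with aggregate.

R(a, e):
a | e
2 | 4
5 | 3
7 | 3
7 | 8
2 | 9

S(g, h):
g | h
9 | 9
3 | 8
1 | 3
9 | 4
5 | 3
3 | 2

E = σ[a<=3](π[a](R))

Row counts bottom-up:
  R → 5
  π[a](R) → 5
  σ[a<=3](π[a](R)) → 2

|E| = 2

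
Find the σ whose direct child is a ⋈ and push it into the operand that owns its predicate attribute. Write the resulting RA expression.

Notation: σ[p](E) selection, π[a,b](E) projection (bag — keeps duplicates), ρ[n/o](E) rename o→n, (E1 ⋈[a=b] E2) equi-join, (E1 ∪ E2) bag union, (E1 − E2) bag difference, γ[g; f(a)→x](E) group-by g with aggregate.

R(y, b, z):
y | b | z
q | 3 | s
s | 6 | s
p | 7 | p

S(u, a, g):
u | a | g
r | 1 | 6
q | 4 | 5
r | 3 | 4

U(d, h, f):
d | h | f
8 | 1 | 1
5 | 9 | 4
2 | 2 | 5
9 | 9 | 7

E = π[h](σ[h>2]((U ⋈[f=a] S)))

σ filters on h, owned by the left side.
E' = π[h]((σ[h>2](U) ⋈[f=a] S))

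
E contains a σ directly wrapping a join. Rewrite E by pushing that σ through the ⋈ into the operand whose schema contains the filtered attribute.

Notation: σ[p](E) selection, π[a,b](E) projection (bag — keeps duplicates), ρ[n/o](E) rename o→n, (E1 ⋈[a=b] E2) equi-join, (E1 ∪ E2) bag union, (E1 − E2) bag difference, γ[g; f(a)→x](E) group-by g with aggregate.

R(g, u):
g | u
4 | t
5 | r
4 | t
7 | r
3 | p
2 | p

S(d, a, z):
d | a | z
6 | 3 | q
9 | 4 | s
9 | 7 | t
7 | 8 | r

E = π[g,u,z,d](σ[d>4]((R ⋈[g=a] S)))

σ filters on d, owned by the right side.
E' = π[g,u,z,d]((R ⋈[g=a] σ[d>4](S)))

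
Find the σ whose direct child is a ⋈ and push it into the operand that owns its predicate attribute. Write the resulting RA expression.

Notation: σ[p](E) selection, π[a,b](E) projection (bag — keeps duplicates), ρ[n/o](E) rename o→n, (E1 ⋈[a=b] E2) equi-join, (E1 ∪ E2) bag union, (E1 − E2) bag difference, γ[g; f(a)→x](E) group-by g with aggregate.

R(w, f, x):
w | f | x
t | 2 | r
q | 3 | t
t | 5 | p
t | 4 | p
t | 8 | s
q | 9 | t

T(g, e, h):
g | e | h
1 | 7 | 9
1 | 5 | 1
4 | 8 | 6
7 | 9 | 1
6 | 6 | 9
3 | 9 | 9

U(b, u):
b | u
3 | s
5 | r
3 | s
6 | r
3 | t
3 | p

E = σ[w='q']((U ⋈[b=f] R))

σ filters on w, owned by the right side.
E' = (U ⋈[b=f] σ[w='q'](R))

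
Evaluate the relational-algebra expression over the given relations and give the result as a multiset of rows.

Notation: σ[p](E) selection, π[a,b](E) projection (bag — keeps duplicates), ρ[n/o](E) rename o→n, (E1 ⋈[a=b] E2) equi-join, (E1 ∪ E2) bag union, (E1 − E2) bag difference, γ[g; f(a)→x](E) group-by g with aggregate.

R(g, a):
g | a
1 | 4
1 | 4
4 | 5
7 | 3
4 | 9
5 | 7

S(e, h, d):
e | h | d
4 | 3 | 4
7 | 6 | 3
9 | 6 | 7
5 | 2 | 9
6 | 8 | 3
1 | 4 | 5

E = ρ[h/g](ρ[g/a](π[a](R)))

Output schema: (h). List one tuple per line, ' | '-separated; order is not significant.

Row counts bottom-up:
  R → 6
  π[a](R) → 6
  ρ[g/a](π[a](R)) → 6
  ρ[h/g](ρ[g/a](π[a](R))) → 6

== RESULT ==
h
3
4
4
5
7
9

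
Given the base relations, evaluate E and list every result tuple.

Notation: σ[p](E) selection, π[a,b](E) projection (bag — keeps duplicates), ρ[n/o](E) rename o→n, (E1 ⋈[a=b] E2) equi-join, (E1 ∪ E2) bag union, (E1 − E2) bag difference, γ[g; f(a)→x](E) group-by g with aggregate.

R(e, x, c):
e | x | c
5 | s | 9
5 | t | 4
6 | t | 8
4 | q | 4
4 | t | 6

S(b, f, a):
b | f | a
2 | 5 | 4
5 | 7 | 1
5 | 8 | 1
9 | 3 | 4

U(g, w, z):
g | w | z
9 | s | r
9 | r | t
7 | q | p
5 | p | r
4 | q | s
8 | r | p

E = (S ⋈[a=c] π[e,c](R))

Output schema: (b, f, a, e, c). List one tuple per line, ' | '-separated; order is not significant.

Stepwise |·|:
  S → 4
  R → 5
  π[e,c](R) → 5
  (S ⋈[a=c] π[e,c](R)) → 4

== RESULT ==
b | f | a | e | c
2 | 5 | 4 | 4 | 4
2 | 5 | 4 | 5 | 4
9 | 3 | 4 | 4 | 4
9 | 3 | 4 | 5 | 4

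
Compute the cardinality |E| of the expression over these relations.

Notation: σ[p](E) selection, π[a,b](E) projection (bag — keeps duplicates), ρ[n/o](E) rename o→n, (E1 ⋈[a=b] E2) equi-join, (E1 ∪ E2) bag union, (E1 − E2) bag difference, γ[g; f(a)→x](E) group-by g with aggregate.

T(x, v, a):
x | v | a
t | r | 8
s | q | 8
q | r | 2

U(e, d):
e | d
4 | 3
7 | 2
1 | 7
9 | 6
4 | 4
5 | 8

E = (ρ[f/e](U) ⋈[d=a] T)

Stepwise |·|:
  U → 6
  ρ[f/e](U) → 6
  T → 3
  (ρ[f/e](U) ⋈[d=a] T) → 3

|E| = 3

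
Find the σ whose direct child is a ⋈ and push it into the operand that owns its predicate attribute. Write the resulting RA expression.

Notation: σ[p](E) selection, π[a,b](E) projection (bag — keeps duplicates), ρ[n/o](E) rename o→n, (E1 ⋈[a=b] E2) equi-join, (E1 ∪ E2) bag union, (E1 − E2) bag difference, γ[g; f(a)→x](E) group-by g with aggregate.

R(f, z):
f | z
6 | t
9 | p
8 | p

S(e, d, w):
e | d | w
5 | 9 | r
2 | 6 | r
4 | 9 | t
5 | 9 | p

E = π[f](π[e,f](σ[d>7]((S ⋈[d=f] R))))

σ filters on d, owned by the left side.
E' = π[f](π[e,f]((σ[d>7](S) ⋈[d=f] R)))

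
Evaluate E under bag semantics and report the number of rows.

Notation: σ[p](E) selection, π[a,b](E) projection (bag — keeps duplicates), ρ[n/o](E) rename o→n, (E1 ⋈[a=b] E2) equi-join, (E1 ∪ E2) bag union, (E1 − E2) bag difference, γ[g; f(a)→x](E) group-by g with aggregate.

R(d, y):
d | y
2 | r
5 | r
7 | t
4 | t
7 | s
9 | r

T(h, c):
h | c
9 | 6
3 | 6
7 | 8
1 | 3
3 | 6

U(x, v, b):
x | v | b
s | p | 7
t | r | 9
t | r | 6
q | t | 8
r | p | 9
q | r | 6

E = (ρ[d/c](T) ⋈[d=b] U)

Row counts bottom-up:
  T → 5
  ρ[d/c](T) → 5
  U → 6
  (ρ[d/c](T) ⋈[d=b] U) → 7

|E| = 7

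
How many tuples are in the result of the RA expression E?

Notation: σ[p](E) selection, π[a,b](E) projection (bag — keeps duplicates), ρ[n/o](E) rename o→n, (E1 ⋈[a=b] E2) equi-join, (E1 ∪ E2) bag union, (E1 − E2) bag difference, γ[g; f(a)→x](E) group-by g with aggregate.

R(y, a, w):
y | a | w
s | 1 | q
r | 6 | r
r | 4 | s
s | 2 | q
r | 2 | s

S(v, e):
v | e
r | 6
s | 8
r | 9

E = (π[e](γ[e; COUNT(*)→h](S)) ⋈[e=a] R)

Subexpression sizes:
  S → 3
  γ[e; COUNT(*)→h](S) → 3
  π[e](γ[e; COUNT(*)→h](S)) → 3
  R → 5
  (π[e](γ[e; COUNT(*)→h](S)) ⋈[e=a] R) → 1

|E| = 1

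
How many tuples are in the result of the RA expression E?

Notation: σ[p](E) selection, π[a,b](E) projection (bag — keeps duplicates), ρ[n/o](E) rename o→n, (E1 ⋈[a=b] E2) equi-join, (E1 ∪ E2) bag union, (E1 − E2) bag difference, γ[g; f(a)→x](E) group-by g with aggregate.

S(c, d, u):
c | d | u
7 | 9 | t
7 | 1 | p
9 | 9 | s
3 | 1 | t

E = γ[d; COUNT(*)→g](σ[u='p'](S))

Subexpression sizes:
  S → 4
  σ[u='p'](S) → 1
  γ[d; COUNT(*)→g](σ[u='p'](S)) → 1

|E| = 1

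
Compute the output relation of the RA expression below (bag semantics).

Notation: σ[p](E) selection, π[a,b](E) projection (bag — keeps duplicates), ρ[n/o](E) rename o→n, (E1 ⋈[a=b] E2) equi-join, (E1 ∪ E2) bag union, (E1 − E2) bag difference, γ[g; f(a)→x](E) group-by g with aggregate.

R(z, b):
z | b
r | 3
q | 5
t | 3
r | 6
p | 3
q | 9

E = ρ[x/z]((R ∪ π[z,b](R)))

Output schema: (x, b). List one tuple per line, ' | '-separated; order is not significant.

Row counts bottom-up:
  R → 6
  R → 6
  π[z,b](R) → 6
  (R ∪ π[z,b](R)) → 12
  ρ[x/z]((R ∪ π[z,b](R))) → 12

== RESULT ==
x | b
p | 3
p | 3
q | 5
q | 5
q | 9
q | 9
r | 3
r | 3
r | 6
r | 6
t | 3
t | 3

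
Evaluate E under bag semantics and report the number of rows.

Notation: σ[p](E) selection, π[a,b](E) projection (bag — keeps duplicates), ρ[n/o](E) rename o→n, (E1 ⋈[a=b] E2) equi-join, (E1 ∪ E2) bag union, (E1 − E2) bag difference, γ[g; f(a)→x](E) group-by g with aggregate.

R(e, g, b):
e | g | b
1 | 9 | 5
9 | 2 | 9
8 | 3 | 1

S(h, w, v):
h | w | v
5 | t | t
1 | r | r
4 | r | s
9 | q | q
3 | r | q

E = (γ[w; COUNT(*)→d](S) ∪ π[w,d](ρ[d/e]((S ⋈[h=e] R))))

Stepwise |·|:
  S → 5
  γ[w; COUNT(*)→d](S) → 3
  S → 5
  R → 3
  (S ⋈[h=e] R) → 2
  ρ[d/e]((S ⋈[h=e] R)) → 2
  π[w,d](ρ[d/e]((S ⋈[h=e] R))) → 2
  (γ[w; COUNT(*)→d](S) ∪ π[w,d](ρ[d/e]((S ⋈[h=e] R)))) → 5

|E| = 5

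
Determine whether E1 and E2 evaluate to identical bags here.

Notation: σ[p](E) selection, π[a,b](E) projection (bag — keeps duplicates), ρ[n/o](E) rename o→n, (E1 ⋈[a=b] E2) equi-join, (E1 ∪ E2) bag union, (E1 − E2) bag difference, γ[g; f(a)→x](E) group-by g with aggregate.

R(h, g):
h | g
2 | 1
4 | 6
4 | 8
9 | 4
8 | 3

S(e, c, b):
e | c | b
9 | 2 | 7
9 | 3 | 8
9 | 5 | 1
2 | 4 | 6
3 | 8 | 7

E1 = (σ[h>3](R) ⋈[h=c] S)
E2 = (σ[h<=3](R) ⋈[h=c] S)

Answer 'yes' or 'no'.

E1 subexpression sizes:
  R → 5
  σ[h>3](R) → 4
  S → 5
  (σ[h>3](R) ⋈[h=c] S) → 3
E2 subexpression sizes:
  R → 5
  σ[h<=3](R) → 1
  S → 5
  (σ[h<=3](R) ⋈[h=c] S) → 1

E1 result:
h | g | e | c | b
4 | 6 | 2 | 4 | 6
4 | 8 | 2 | 4 | 6
8 | 3 | 3 | 8 | 7
E2 result:
h | g | e | c | b
2 | 1 | 9 | 2 | 7
Witness: (4, 8, 2, 4, 6) appears 1× in E1 but 0× in E2.

no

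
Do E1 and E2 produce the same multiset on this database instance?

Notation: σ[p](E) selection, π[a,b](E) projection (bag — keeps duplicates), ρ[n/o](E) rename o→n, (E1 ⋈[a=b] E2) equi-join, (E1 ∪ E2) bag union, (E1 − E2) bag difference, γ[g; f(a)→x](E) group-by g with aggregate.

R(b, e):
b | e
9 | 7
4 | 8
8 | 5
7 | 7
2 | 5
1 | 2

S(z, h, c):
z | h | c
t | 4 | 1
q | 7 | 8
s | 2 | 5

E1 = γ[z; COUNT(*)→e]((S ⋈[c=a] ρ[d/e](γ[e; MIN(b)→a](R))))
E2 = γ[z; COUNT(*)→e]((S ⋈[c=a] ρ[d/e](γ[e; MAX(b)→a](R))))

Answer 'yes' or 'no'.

E1 subexpression sizes:
  S → 3
  R → 6
  γ[e; MIN(b)→a](R) → 4
  ρ[d/e](γ[e; MIN(b)→a](R)) → 4
  (S ⋈[c=a] ρ[d/e](γ[e; MIN(b)→a](R))) → 1
  γ[z; COUNT(*)→e]((S ⋈[c=a] ρ[d/e](γ[e; MIN(b)→a](R)))) → 1
E2 subexpression sizes:
  S → 3
  R → 6
  γ[e; MAX(b)→a](R) → 4
  ρ[d/e](γ[e; MAX(b)→a](R)) → 4
  (S ⋈[c=a] ρ[d/e](γ[e; MAX(b)→a](R))) → 2
  γ[z; COUNT(*)→e]((S ⋈[c=a] ρ[d/e](γ[e; MAX(b)→a](R)))) → 2

E1 result:
z | e
t | 1
E2 result:
z | e
q | 1
t | 1
Witness: ('q', 1) appears 0× in E1 but 1× in E2.

no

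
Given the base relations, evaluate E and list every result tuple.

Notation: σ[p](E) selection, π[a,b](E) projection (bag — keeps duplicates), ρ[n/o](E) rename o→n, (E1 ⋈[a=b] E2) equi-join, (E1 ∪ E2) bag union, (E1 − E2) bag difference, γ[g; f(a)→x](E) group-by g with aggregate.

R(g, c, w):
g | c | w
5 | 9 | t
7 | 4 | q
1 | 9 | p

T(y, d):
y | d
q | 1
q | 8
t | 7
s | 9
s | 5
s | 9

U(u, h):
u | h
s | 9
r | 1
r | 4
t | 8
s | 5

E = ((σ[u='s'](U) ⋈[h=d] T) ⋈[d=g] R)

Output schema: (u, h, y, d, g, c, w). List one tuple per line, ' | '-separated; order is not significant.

Row counts bottom-up:
  U → 5
  σ[u='s'](U) → 2
  T → 6
  (σ[u='s'](U) ⋈[h=d] T) → 3
  R → 3
  ((σ[u='s'](U) ⋈[h=d] T) ⋈[d=g] R) → 1

== RESULT ==
u | h | y | d | g | c | w
s | 5 | s | 5 | 5 | 9 | t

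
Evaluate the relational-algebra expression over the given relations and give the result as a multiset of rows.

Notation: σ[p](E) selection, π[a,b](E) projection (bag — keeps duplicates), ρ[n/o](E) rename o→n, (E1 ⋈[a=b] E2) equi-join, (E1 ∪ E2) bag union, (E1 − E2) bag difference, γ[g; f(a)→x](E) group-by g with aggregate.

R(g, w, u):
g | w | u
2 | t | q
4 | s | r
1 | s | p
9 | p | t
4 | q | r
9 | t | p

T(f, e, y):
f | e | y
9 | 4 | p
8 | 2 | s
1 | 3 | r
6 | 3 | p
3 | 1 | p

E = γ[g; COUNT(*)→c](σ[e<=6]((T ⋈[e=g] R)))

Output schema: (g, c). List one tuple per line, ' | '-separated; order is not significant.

Stepwise |·|:
  T → 5
  R → 6
  (T ⋈[e=g] R) → 4
  σ[e<=6]((T ⋈[e=g] R)) → 4
  γ[g; COUNT(*)→c](σ[e<=6]((T ⋈[e=g] R))) → 3

== RESULT ==
g | c
1 | 1
2 | 1
4 | 2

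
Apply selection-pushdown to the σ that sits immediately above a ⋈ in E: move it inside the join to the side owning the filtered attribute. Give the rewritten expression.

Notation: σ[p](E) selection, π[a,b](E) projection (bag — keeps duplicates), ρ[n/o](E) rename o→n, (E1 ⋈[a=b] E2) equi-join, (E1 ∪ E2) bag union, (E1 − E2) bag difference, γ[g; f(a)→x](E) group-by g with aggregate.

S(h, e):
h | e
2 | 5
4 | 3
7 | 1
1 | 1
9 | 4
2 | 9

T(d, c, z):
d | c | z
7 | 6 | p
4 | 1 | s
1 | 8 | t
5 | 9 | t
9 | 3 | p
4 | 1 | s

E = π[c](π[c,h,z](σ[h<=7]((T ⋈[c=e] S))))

σ filters on h, owned by the right side.
E' = π[c](π[c,h,z]((T ⋈[c=e] σ[h<=7](S))))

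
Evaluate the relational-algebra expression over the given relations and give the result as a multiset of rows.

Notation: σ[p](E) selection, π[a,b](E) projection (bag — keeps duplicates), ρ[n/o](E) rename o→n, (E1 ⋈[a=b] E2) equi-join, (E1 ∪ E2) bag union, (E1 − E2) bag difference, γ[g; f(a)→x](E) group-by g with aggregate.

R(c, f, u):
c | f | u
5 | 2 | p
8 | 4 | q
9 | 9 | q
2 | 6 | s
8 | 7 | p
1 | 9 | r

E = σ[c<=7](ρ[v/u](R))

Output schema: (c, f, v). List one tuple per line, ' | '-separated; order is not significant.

Subexpression sizes:
  R → 6
  ρ[v/u](R) → 6
  σ[c<=7](ρ[v/u](R)) → 3

== RESULT ==
c | f | v
1 | 9 | r
2 | 6 | s
5 | 2 | p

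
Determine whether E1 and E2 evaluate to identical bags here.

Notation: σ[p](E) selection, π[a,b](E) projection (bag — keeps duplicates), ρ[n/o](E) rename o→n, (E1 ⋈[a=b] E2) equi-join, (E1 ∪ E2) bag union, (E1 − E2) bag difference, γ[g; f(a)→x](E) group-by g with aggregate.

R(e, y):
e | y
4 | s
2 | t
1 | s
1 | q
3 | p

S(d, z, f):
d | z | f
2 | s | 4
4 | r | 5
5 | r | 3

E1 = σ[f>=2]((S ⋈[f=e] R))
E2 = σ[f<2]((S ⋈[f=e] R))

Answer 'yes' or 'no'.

E1 row counts bottom-up:
  S → 3
  R → 5
  (S ⋈[f=e] R) → 2
  σ[f>=2]((S ⋈[f=e] R)) → 2
E2 row counts bottom-up:
  S → 3
  R → 5
  (S ⋈[f=e] R) → 2
  σ[f<2]((S ⋈[f=e] R)) → 0

E1 result:
d | z | f | e | y
2 | s | 4 | 4 | s
5 | r | 3 | 3 | p
E2 result:
d | z | f | e | y
(0 rows)
Witness: (2, 's', 4, 4, 's') appears 1× in E1 but 0× in E2.

no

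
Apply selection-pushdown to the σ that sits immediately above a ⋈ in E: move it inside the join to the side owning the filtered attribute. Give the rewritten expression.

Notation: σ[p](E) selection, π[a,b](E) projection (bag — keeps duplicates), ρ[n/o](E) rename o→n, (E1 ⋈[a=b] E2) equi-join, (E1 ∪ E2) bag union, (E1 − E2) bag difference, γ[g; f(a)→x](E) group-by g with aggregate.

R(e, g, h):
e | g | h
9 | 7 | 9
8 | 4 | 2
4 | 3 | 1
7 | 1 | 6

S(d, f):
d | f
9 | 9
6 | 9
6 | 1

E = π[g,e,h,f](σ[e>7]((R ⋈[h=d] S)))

σ filters on e, owned by the left side.
E' = π[g,e,h,f]((σ[e>7](R) ⋈[h=d] S))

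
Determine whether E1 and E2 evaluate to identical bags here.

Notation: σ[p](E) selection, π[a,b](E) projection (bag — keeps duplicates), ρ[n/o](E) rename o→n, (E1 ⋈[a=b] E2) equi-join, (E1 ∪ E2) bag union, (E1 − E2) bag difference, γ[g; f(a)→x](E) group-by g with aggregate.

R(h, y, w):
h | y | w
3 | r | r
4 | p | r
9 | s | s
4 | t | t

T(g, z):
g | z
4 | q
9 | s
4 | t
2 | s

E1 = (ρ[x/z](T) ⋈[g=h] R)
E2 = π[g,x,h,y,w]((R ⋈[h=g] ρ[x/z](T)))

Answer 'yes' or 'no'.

E1 row counts bottom-up:
  T → 4
  ρ[x/z](T) → 4
  R → 4
  (ρ[x/z](T) ⋈[g=h] R) → 5
E2 row counts bottom-up:
  R → 4
  T → 4
  ρ[x/z](T) → 4
  (R ⋈[h=g] ρ[x/z](T)) → 5
  π[g,x,h,y,w]((R ⋈[h=g] ρ[x/z](T))) → 5

E1 and E2 produce the same multiset:
g | x | h | y | w
4 | q | 4 | p | r
4 | q | 4 | t | t
4 | t | 4 | p | r
4 | t | 4 | t | t
9 | s | 9 | s | s

yes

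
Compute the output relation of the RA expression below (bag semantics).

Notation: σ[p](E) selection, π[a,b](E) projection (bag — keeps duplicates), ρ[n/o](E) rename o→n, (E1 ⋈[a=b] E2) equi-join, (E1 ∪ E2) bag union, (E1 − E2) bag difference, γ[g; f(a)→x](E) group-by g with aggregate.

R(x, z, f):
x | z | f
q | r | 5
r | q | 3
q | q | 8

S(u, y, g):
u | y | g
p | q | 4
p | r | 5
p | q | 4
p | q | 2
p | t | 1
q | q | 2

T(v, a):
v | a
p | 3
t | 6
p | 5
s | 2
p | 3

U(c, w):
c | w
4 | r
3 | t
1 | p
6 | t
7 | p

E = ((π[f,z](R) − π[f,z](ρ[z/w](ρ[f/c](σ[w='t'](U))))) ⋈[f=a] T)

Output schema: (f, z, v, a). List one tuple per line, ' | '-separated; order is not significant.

Per-node cardinality:
  R → 3
  π[f,z](R) → 3
  U → 5
  σ[w='t'](U) → 2
  ρ[f/c](σ[w='t'](U)) → 2
  ρ[z/w](ρ[f/c](σ[w='t'](U))) → 2
  π[f,z](ρ[z/w](ρ[f/c](σ[w='t'](U)))) → 2
  (π[f,z](R) − π[f,z](ρ[z/w](ρ[f/c](σ[w='t'](U))))) → 3
  T → 5
  ((π[f,z](R) − π[f,z](ρ[z/w](ρ[f/c](σ[w='t'](U))))) ⋈[f=a] T) → 3

== RESULT ==
f | z | v | a
3 | q | p | 3
3 | q | p | 3
5 | r | p | 5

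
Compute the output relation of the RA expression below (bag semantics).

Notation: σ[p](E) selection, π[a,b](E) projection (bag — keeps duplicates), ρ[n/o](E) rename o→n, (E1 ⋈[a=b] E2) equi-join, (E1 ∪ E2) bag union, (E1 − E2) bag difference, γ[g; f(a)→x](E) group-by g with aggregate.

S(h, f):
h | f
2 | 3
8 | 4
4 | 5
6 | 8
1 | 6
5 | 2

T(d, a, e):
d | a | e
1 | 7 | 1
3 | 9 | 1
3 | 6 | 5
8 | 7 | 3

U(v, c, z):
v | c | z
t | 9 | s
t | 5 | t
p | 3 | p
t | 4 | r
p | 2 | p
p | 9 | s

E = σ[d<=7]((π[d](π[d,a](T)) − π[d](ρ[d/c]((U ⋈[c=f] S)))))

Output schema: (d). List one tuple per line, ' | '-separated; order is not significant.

Row counts bottom-up:
  T → 4
  π[d,a](T) → 4
  π[d](π[d,a](T)) → 4
  U → 6
  S → 6
  (U ⋈[c=f] S) → 4
  ρ[d/c]((U ⋈[c=f] S)) → 4
  π[d](ρ[d/c]((U ⋈[c=f] S))) → 4
  (π[d](π[d,a](T)) − π[d](ρ[d/c]((U ⋈[c=f] S)))) → 3
  σ[d<=7]((π[d](π[d,a](T)) − π[d](ρ[d/c]((U ⋈[c=f] S))))) → 2

== RESULT ==
d
1
3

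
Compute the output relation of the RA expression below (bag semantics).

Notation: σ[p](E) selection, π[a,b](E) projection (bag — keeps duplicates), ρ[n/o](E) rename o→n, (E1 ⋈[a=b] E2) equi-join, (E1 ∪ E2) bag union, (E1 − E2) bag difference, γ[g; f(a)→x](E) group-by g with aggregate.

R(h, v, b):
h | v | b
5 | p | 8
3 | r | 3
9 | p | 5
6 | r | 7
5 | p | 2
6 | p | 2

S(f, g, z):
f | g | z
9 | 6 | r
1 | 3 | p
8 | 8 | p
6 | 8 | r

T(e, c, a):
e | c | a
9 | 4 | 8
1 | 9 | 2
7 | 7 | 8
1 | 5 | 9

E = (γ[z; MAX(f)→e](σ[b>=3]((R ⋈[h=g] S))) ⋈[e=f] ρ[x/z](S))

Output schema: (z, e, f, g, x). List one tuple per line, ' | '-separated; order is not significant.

Stepwise |·|:
  R → 6
  S → 4
  (R ⋈[h=g] S) → 3
  σ[b>=3]((R ⋈[h=g] S)) → 2
  γ[z; MAX(f)→e](σ[b>=3]((R ⋈[h=g] S))) → 2
  S → 4
  ρ[x/z](S) → 4
  (γ[z; MAX(f)→e](σ[b>=3]((R ⋈[h=g] S))) ⋈[e=f] ρ[x/z](S)) → 2

== RESULT ==
z | e | f | g | x
p | 1 | 1 | 3 | p
r | 9 | 9 | 6 | r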